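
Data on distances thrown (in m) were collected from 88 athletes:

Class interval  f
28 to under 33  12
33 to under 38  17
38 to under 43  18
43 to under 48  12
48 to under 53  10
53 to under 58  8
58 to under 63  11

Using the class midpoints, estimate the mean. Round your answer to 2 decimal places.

43.85

Midpoints: 30.5, 35.5, 40.5, 45.5, 50.5, 55.5, 60.5
Σfm = 12×30.5 + 17×35.5 + 18×40.5 + 12×45.5 + 10×50.5 + 8×55.5 + 11×60.5 = 3859
n = Σf = 88
Mean = 3859 / 88 = 43.8523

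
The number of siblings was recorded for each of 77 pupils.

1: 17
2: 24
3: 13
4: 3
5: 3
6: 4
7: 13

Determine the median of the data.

Cumulative frequencies: 17, 41, 54, 57, 60, 64, 77
n = 77, so the median is the value in position (n+1)/2 = 39.
Position 39 falls at value 2.

2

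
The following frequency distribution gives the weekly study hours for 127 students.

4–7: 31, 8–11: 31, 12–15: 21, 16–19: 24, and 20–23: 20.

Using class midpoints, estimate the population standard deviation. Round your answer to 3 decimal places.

5.639

Midpoints: 5.5, 9.5, 13.5, 17.5, 21.5
n = 127, Σfm = 1598.5, mean = 12.5866
Σfm² = 24157.75
Σf(m − x̄)² = Σfm² − (Σfm)²/n = 24157.75 − 1598.5²/127 = 4038.0472
Population variance = 4038.0472 / 127 = 31.7956
Standard deviation = √31.7956 = 5.6388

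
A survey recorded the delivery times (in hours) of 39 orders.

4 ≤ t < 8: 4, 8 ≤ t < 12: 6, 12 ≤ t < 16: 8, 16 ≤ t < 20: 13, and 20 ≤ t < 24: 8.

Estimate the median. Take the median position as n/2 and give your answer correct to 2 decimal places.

Cumulative frequencies: 4, 10, 18, 31, 39
n = 39; position = n/2 = 19.5.
This falls in the class 16 ≤ t < 20: L = 16, F = 18, f = 13, h = 4.
Median ≈ 16 + ((19.5 − 18) / 13) × 4 = 16.4615

16.46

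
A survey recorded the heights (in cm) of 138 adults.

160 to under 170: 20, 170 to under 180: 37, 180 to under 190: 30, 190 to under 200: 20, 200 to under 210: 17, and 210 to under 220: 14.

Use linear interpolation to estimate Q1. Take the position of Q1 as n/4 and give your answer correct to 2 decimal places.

Cumulative frequencies: 20, 57, 87, 107, 124, 138
n = 138; position = n/4 = 34.5.
This falls in the class 170 to under 180: L = 170, F = 20, f = 37, h = 10.
Lower quartile ≈ 170 + ((34.5 − 20) / 37) × 10 = 173.9189

173.92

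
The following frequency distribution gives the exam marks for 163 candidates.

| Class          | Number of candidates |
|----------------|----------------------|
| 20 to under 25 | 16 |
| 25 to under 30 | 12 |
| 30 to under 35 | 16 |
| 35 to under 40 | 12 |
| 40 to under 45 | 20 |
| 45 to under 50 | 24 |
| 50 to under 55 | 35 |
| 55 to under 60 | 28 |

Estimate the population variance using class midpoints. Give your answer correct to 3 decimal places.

130.201

Midpoints: 22.5, 27.5, 32.5, 37.5, 42.5, 47.5, 52.5, 57.5
n = 163, Σfm = 7097.5, mean = 43.5429
Σfm² = 330268.75
Σf(m − x̄)² = Σfm² − (Σfm)²/n = 330268.75 − 7097.5²/163 = 21222.6994
Population variance = 21222.6994 / 163 = 130.2006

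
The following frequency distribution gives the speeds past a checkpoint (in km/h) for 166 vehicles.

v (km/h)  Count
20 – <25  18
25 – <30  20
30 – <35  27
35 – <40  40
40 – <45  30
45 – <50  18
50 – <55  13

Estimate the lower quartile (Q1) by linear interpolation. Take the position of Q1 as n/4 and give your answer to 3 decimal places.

Cumulative frequencies: 18, 38, 65, 105, 135, 153, 166
n = 166; position = n/4 = 41.5.
This falls in the class 30 – <35: L = 30, F = 38, f = 27, h = 5.
Lower quartile ≈ 30 + ((41.5 − 38) / 27) × 5 = 30.6481

30.648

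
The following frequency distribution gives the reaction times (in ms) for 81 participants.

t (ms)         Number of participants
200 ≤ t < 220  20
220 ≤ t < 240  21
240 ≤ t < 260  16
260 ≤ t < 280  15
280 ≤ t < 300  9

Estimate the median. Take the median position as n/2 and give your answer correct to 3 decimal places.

239.524

Cumulative frequencies: 20, 41, 57, 72, 81
n = 81; position = n/2 = 40.5.
This falls in the class 220 ≤ t < 240: L = 220, F = 20, f = 21, h = 20.
Median ≈ 220 + ((40.5 − 20) / 21) × 20 = 239.5238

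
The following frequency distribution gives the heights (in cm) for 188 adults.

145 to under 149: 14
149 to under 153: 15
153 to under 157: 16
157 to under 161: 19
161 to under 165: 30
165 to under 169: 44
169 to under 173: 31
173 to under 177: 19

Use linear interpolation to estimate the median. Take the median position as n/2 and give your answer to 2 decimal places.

Cumulative frequencies: 14, 29, 45, 64, 94, 138, 169, 188
n = 188; position = n/2 = 94.
This falls in the class 161 to under 165: L = 161, F = 64, f = 30, h = 4.
Median ≈ 161 + ((94 − 64) / 30) × 4 = 165.0000

165.00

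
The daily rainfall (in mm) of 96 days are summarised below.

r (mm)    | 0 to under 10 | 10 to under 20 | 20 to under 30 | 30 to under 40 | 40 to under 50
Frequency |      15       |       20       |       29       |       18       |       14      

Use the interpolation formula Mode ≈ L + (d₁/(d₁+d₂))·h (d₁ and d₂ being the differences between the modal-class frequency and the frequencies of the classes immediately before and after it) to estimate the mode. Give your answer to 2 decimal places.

Modal class: 20 to under 30 (highest frequency 29).
d₁ = 29 − 20 = 9, d₂ = 29 − 18 = 11
Mode ≈ 20 + (9/(9+11)) × 10 = 20 + 4.5000 = 24.5000

24.50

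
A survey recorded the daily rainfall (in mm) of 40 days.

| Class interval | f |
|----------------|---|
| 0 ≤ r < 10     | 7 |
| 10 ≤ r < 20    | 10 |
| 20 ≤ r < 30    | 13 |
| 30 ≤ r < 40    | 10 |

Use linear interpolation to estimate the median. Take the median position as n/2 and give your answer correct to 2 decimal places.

Cumulative frequencies: 7, 17, 30, 40
n = 40; position = n/2 = 20.
This falls in the class 20 ≤ r < 30: L = 20, F = 17, f = 13, h = 10.
Median ≈ 20 + ((20 − 17) / 13) × 10 = 22.3077

22.31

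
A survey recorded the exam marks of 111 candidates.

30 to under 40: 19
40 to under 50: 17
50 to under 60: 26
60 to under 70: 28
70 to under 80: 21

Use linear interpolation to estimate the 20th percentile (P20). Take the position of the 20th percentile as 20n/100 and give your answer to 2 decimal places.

41.88

Cumulative frequencies: 19, 36, 62, 90, 111
n = 111; position = 20n/100 = 22.2.
This falls in the class 40 to under 50: L = 40, F = 19, f = 17, h = 10.
20th percentile ≈ 40 + ((22.2 − 19) / 17) × 10 = 41.8824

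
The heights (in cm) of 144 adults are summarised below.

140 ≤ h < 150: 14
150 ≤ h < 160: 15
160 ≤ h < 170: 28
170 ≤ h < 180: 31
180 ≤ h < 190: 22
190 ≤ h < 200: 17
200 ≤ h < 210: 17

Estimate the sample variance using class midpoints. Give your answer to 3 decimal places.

Midpoints: 145, 155, 165, 175, 185, 195, 205
n = 144, Σfm = 25270, mean = 175.4861
Σfm² = 4480200
Σf(m − x̄)² = Σfm² − (Σfm)²/n = 4480200 − 25270²/144 = 45665.9722
Sample variance = 45665.9722 / 143 = 319.3425

319.342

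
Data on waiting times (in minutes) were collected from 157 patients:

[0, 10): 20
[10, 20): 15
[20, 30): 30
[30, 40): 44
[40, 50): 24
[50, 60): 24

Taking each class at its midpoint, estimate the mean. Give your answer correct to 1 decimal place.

Midpoints: 5, 15, 25, 35, 45, 55
Σfm = 20×5 + 15×15 + 30×25 + 44×35 + 24×45 + 24×55 = 5015
n = Σf = 157
Mean = 5015 / 157 = 31.9427

31.9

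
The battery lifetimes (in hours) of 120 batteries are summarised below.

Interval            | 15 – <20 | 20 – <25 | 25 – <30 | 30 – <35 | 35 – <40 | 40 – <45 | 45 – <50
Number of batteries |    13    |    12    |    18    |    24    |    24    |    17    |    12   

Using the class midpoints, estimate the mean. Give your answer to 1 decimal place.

33.0

Midpoints: 17.5, 22.5, 27.5, 32.5, 37.5, 42.5, 47.5
Σfm = 13×17.5 + 12×22.5 + 18×27.5 + 24×32.5 + 24×37.5 + 17×42.5 + 12×47.5 = 3965
n = Σf = 120
Mean = 3965 / 120 = 33.0417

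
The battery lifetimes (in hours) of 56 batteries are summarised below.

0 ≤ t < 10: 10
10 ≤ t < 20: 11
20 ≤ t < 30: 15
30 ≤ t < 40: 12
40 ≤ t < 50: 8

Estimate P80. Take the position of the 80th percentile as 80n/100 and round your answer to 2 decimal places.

Cumulative frequencies: 10, 21, 36, 48, 56
n = 56; position = 80n/100 = 44.8.
This falls in the class 30 ≤ t < 40: L = 30, F = 36, f = 12, h = 10.
80th percentile ≈ 30 + ((44.8 − 36) / 12) × 10 = 37.3333

37.33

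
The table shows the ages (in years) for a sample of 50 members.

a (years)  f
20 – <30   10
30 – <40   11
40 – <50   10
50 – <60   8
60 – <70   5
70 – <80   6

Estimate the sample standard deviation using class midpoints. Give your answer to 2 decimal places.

Midpoints: 25, 35, 45, 55, 65, 75
n = 50, Σfm = 2300, mean = 46.0000
Σfm² = 119050
Σf(m − x̄)² = Σfm² − (Σfm)²/n = 119050 − 2300²/50 = 13250.0000
Sample variance = 13250.0000 / 49 = 270.4082
Standard deviation = √270.4082 = 16.4441

16.44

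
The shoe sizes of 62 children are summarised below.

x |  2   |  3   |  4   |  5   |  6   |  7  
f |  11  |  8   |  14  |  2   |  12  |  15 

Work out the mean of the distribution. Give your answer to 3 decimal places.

4.661

Values: 2, 3, 4, 5, 6, 7
Σfx = 11×2 + 8×3 + 14×4 + 2×5 + 12×6 + 15×7 = 289
n = Σf = 62
Mean = 289 / 62 = 4.6613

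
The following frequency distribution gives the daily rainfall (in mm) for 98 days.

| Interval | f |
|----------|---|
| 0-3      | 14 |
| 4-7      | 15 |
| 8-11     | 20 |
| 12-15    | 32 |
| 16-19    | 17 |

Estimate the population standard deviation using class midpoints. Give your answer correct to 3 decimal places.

5.200

Midpoints: 1.5, 5.5, 9.5, 13.5, 17.5
n = 98, Σfm = 1023, mean = 10.4388
Σfm² = 13328.5
Σf(m − x̄)² = Σfm² − (Σfm)²/n = 13328.5 − 1023²/98 = 2649.6327
Population variance = 2649.6327 / 98 = 27.0371
Standard deviation = √27.0371 = 5.1997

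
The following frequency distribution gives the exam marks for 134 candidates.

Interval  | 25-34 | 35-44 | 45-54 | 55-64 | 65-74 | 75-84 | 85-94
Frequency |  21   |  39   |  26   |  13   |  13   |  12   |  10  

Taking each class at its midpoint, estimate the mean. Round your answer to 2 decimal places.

Midpoints: 29.5, 39.5, 49.5, 59.5, 69.5, 79.5, 89.5
Σfm = 21×29.5 + 39×39.5 + 26×49.5 + 13×59.5 + 13×69.5 + 12×79.5 + 10×89.5 = 6973
n = Σf = 134
Mean = 6973 / 134 = 52.0373

52.04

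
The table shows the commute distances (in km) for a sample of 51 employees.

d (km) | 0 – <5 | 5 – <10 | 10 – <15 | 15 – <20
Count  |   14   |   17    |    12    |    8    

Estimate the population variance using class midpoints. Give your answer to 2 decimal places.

26.55

Midpoints: 2.5, 7.5, 12.5, 17.5
n = 51, Σfm = 452.5, mean = 8.8725
Σfm² = 5368.75
Σf(m − x̄)² = Σfm² − (Σfm)²/n = 5368.75 − 452.5²/51 = 1353.9216
Population variance = 1353.9216 / 51 = 26.5475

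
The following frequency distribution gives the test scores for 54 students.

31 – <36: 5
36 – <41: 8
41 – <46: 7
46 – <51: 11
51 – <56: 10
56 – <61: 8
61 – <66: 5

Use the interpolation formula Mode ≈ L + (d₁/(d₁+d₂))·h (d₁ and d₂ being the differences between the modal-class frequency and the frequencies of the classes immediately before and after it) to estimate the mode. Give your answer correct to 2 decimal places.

Modal class: 46 – <51 (highest frequency 11).
d₁ = 11 − 7 = 4, d₂ = 11 − 10 = 1
Mode ≈ 46 + (4/(4+1)) × 5 = 46 + 4.0000 = 50.0000

50.00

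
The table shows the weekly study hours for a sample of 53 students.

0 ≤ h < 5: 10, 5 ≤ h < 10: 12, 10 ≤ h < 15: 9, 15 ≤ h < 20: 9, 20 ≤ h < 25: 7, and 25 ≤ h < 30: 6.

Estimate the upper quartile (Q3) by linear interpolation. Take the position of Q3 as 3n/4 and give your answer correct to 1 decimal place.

Cumulative frequencies: 10, 22, 31, 40, 47, 53
n = 53; position = 3n/4 = 39.75.
This falls in the class 15 ≤ h < 20: L = 15, F = 31, f = 9, h = 5.
Upper quartile ≈ 15 + ((39.75 − 31) / 9) × 5 = 19.8611

19.9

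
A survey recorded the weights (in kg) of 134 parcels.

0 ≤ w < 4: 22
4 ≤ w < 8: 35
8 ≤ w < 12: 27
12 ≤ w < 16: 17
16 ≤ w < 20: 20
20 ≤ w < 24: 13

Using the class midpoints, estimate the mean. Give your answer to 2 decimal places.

10.51

Midpoints: 2, 6, 10, 14, 18, 22
Σfm = 22×2 + 35×6 + 27×10 + 17×14 + 20×18 + 13×22 = 1408
n = Σf = 134
Mean = 1408 / 134 = 10.5075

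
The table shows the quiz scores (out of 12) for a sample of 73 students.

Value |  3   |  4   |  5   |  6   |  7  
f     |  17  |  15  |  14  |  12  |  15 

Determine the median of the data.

Cumulative frequencies: 17, 32, 46, 58, 73
n = 73, so the median is the value in position (n+1)/2 = 37.
Position 37 falls at value 5.

5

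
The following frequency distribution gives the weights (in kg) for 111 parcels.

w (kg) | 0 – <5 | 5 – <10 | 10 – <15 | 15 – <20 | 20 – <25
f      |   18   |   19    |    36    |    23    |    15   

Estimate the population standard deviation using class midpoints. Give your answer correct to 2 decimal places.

Midpoints: 2.5, 7.5, 12.5, 17.5, 22.5
n = 111, Σfm = 1377.5, mean = 12.4099
Σfm² = 21443.75
Σf(m − x̄)² = Σfm² − (Σfm)²/n = 21443.75 − 1377.5²/111 = 4349.0991
Population variance = 4349.0991 / 111 = 39.1811
Standard deviation = √39.1811 = 6.2595

6.26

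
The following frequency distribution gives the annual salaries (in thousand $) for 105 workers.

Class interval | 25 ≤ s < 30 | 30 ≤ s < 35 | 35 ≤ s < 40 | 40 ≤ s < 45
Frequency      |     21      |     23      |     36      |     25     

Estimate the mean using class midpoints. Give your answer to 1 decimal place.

Midpoints: 27.5, 32.5, 37.5, 42.5
Σfm = 21×27.5 + 23×32.5 + 36×37.5 + 25×42.5 = 3737.5
n = Σf = 105
Mean = 3737.5 / 105 = 35.5952

35.6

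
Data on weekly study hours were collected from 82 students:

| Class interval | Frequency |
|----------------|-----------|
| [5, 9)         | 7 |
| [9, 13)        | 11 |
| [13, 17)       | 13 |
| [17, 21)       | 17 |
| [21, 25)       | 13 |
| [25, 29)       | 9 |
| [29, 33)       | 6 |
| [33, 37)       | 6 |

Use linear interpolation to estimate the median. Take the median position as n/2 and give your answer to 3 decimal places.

19.353

Cumulative frequencies: 7, 18, 31, 48, 61, 70, 76, 82
n = 82; position = n/2 = 41.
This falls in the class [17, 21): L = 17, F = 31, f = 17, h = 4.
Median ≈ 17 + ((41 − 31) / 17) × 4 = 19.3529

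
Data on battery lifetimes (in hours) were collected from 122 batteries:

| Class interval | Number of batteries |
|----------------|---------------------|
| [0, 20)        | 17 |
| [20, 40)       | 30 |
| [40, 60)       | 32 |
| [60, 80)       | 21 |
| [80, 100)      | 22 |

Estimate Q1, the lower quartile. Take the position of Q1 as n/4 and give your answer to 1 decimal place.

Cumulative frequencies: 17, 47, 79, 100, 122
n = 122; position = n/4 = 30.5.
This falls in the class [20, 40): L = 20, F = 17, f = 30, h = 20.
Lower quartile ≈ 20 + ((30.5 − 17) / 30) × 20 = 29.0000

29.0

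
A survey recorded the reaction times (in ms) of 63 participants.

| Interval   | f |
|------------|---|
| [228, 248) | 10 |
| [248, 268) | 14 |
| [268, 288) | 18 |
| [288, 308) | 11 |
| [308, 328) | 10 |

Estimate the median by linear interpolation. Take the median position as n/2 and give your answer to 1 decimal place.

276.3

Cumulative frequencies: 10, 24, 42, 53, 63
n = 63; position = n/2 = 31.5.
This falls in the class [268, 288): L = 268, F = 24, f = 18, h = 20.
Median ≈ 268 + ((31.5 − 24) / 18) × 20 = 276.3333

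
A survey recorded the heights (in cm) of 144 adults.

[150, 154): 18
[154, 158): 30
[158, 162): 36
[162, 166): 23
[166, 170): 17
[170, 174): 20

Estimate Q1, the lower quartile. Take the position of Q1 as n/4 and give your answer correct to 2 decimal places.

Cumulative frequencies: 18, 48, 84, 107, 124, 144
n = 144; position = n/4 = 36.
This falls in the class [154, 158): L = 154, F = 18, f = 30, h = 4.
Lower quartile ≈ 154 + ((36 − 18) / 30) × 4 = 156.4000

156.40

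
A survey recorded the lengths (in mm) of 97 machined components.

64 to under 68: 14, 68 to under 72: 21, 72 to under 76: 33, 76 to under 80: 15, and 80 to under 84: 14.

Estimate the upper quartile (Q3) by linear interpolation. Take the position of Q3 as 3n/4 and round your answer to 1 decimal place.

77.3

Cumulative frequencies: 14, 35, 68, 83, 97
n = 97; position = 3n/4 = 72.75.
This falls in the class 76 to under 80: L = 76, F = 68, f = 15, h = 4.
Upper quartile ≈ 76 + ((72.75 − 68) / 15) × 4 = 77.2667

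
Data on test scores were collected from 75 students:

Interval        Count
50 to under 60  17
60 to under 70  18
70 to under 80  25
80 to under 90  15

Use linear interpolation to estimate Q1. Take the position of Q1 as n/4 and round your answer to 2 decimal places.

Cumulative frequencies: 17, 35, 60, 75
n = 75; position = n/4 = 18.75.
This falls in the class 60 to under 70: L = 60, F = 17, f = 18, h = 10.
Lower quartile ≈ 60 + ((18.75 − 17) / 18) × 10 = 60.9722

60.97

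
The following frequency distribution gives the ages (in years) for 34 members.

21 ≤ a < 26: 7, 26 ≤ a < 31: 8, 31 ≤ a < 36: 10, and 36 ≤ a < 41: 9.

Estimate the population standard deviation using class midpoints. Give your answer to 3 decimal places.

Midpoints: 23.5, 28.5, 33.5, 38.5
n = 34, Σfm = 1074, mean = 31.5882
Σfm² = 34926.5
Σf(m − x̄)² = Σfm² − (Σfm)²/n = 34926.5 − 1074²/34 = 1000.7353
Population variance = 1000.7353 / 34 = 29.4334
Standard deviation = √29.4334 = 5.4253

5.425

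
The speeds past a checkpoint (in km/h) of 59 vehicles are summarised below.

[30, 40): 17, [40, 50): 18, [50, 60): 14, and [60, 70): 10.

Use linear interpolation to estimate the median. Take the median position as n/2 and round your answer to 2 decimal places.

46.94

Cumulative frequencies: 17, 35, 49, 59
n = 59; position = n/2 = 29.5.
This falls in the class [40, 50): L = 40, F = 17, f = 18, h = 10.
Median ≈ 40 + ((29.5 − 17) / 18) × 10 = 46.9444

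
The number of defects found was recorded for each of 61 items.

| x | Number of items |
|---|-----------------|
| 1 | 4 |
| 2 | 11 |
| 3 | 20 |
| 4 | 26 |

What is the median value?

Cumulative frequencies: 4, 15, 35, 61
n = 61, so the median is the value in position (n+1)/2 = 31.
Position 31 falls at value 3.

3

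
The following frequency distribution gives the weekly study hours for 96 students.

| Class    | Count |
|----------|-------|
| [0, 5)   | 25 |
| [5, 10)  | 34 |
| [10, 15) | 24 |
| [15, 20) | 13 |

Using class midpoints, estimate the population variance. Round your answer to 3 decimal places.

24.607

Midpoints: 2.5, 7.5, 12.5, 17.5
n = 96, Σfm = 845, mean = 8.8021
Σfm² = 9800
Σf(m − x̄)² = Σfm² − (Σfm)²/n = 9800 − 845²/96 = 2362.2396
Population variance = 2362.2396 / 96 = 24.6067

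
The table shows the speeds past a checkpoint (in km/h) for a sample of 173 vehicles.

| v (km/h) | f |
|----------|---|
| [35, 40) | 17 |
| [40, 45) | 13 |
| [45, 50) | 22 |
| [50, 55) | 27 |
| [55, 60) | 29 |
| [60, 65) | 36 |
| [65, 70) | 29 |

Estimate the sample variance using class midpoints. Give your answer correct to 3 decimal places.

89.421

Midpoints: 37.5, 42.5, 47.5, 52.5, 57.5, 62.5, 67.5
n = 173, Σfm = 9527.5, mean = 55.0723
Σfm² = 540081.25
Σf(m − x̄)² = Σfm² − (Σfm)²/n = 540081.25 − 9527.5²/173 = 15380.3468
Sample variance = 15380.3468 / 172 = 89.4206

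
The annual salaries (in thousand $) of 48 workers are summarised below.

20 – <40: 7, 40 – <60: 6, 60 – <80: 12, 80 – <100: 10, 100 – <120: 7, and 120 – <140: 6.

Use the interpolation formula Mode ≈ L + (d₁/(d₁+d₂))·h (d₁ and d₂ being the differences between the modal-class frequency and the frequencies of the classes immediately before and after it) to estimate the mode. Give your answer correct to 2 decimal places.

75.00

Modal class: 60 – <80 (highest frequency 12).
d₁ = 12 − 6 = 6, d₂ = 12 − 10 = 2
Mode ≈ 60 + (6/(6+2)) × 20 = 60 + 15.0000 = 75.0000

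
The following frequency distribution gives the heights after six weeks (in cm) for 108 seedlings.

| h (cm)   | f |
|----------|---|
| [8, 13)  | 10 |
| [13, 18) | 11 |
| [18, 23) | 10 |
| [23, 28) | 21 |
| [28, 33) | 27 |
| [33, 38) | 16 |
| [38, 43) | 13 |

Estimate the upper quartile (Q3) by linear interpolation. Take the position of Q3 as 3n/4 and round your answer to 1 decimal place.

Cumulative frequencies: 10, 21, 31, 52, 79, 95, 108
n = 108; position = 3n/4 = 81.
This falls in the class [33, 38): L = 33, F = 79, f = 16, h = 5.
Upper quartile ≈ 33 + ((81 − 79) / 16) × 5 = 33.6250

33.6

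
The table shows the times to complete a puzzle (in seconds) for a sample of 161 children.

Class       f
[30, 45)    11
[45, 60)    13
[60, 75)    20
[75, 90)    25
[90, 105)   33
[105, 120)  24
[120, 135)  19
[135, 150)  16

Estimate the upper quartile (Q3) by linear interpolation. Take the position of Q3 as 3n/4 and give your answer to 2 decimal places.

116.72

Cumulative frequencies: 11, 24, 44, 69, 102, 126, 145, 161
n = 161; position = 3n/4 = 120.75.
This falls in the class [105, 120): L = 105, F = 102, f = 24, h = 15.
Upper quartile ≈ 105 + ((120.75 − 102) / 24) × 15 = 116.7188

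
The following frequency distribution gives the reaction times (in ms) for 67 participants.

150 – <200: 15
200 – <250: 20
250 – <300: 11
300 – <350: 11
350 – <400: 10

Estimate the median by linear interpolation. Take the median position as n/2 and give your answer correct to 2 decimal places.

246.25

Cumulative frequencies: 15, 35, 46, 57, 67
n = 67; position = n/2 = 33.5.
This falls in the class 200 – <250: L = 200, F = 15, f = 20, h = 50.
Median ≈ 200 + ((33.5 − 15) / 20) × 50 = 246.2500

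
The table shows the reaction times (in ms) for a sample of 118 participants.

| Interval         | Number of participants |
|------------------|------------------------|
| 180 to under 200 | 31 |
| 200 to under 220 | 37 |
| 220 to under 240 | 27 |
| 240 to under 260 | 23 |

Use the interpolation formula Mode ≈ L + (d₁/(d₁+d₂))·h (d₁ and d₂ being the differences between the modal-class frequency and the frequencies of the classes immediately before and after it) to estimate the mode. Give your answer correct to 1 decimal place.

207.5

Modal class: 200 to under 220 (highest frequency 37).
d₁ = 37 − 31 = 6, d₂ = 37 − 27 = 10
Mode ≈ 200 + (6/(6+10)) × 20 = 200 + 7.5000 = 207.5000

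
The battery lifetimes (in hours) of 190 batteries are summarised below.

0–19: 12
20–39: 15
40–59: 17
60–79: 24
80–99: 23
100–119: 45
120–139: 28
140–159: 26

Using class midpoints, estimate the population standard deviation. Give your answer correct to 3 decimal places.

41.190

Midpoints: 9.5, 29.5, 49.5, 69.5, 89.5, 109.5, 129.5, 149.5
n = 190, Σfm = 17565, mean = 92.4474
Σfm² = 1946187.5
Σf(m − x̄)² = Σfm² − (Σfm)²/n = 1946187.5 − 17565²/190 = 322349.4737
Population variance = 322349.4737 / 190 = 1696.5762
Standard deviation = √1696.5762 = 41.1895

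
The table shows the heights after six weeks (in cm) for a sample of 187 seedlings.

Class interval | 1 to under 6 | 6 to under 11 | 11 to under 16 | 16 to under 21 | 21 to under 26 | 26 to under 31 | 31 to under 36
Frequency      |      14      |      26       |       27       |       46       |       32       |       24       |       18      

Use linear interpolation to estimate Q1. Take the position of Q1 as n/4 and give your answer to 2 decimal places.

Cumulative frequencies: 14, 40, 67, 113, 145, 169, 187
n = 187; position = n/4 = 46.75.
This falls in the class 11 to under 16: L = 11, F = 40, f = 27, h = 5.
Lower quartile ≈ 11 + ((46.75 − 40) / 27) × 5 = 12.2500

12.25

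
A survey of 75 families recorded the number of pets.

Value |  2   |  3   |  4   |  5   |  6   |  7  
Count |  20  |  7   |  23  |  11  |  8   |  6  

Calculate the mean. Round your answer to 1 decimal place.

Values: 2, 3, 4, 5, 6, 7
Σfx = 20×2 + 7×3 + 23×4 + 11×5 + 8×6 + 6×7 = 298
n = Σf = 75
Mean = 298 / 75 = 3.9733

4.0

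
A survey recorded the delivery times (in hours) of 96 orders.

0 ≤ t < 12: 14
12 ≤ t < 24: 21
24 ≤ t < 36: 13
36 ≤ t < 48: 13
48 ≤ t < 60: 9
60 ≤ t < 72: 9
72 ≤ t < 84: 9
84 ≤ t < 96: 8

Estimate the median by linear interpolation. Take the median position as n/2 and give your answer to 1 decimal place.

36.0

Cumulative frequencies: 14, 35, 48, 61, 70, 79, 88, 96
n = 96; position = n/2 = 48.
This falls in the class 24 ≤ t < 36: L = 24, F = 35, f = 13, h = 12.
Median ≈ 24 + ((48 − 35) / 13) × 12 = 36.0000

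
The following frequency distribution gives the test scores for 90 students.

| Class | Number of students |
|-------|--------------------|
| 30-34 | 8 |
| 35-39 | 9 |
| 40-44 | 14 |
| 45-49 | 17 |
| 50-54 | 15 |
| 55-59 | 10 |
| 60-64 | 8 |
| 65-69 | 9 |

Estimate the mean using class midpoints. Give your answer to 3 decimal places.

49.167

Midpoints: 32, 37, 42, 47, 52, 57, 62, 67
Σfm = 8×32 + 9×37 + 14×42 + 17×47 + 15×52 + 10×57 + 8×62 + 9×67 = 4425
n = Σf = 90
Mean = 4425 / 90 = 49.1667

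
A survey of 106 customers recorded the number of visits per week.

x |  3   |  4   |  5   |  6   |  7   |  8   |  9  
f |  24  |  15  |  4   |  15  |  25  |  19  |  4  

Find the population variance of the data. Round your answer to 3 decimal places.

Values: 3, 4, 5, 6, 7, 8, 9
n = 106, Σfx = 605, mean = 5.7075
Σfx² = 3861
Σf(x − x̄)² = Σfx² − (Σfx)²/n = 3861 − 605²/106 = 407.9340
Population variance = 407.9340 / 106 = 3.8484

3.848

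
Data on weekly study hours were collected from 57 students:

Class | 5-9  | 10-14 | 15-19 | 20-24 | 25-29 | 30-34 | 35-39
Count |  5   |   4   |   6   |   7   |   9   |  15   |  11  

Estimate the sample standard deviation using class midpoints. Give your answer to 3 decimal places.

Midpoints: 7, 12, 17, 22, 27, 32, 37
n = 57, Σfm = 1469, mean = 25.7719
Σfm² = 42923
Σf(m − x̄)² = Σfm² − (Σfm)²/n = 42923 − 1469²/57 = 5064.0351
Sample variance = 5064.0351 / 56 = 90.4292
Standard deviation = √90.4292 = 9.5094

9.509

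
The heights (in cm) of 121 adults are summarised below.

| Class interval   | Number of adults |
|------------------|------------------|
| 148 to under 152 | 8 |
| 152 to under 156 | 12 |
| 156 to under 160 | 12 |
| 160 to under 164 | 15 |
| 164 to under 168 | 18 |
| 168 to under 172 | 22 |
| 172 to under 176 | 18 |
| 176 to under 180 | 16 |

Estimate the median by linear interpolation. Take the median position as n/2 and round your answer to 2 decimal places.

Cumulative frequencies: 8, 20, 32, 47, 65, 87, 105, 121
n = 121; position = n/2 = 60.5.
This falls in the class 164 to under 168: L = 164, F = 47, f = 18, h = 4.
Median ≈ 164 + ((60.5 − 47) / 18) × 4 = 167.0000

167.00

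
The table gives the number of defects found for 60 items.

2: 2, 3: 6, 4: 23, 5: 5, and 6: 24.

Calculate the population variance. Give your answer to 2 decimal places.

1.40

Values: 2, 3, 4, 5, 6
n = 60, Σfx = 283, mean = 4.7167
Σfx² = 1419
Σf(x − x̄)² = Σfx² − (Σfx)²/n = 1419 − 283²/60 = 84.1833
Population variance = 84.1833 / 60 = 1.4031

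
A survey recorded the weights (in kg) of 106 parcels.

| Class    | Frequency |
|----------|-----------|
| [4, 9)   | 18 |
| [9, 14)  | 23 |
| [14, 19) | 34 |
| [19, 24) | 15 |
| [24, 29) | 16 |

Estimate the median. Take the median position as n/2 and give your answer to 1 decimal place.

Cumulative frequencies: 18, 41, 75, 90, 106
n = 106; position = n/2 = 53.
This falls in the class [14, 19): L = 14, F = 41, f = 34, h = 5.
Median ≈ 14 + ((53 − 41) / 34) × 5 = 15.7647

15.8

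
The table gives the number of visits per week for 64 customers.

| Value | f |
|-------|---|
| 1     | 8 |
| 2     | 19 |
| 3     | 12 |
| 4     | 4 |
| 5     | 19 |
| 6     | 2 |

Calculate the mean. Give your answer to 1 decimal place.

3.2

Values: 1, 2, 3, 4, 5, 6
Σfx = 8×1 + 19×2 + 12×3 + 4×4 + 19×5 + 2×6 = 205
n = Σf = 64
Mean = 205 / 64 = 3.2031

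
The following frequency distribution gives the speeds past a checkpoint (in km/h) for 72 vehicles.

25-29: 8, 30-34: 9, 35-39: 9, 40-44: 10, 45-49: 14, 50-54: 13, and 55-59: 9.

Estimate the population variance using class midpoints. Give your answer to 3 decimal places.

90.432

Midpoints: 27, 32, 37, 42, 47, 52, 57
n = 72, Σfm = 3104, mean = 43.1111
Σfm² = 140328
Σf(m − x̄)² = Σfm² − (Σfm)²/n = 140328 − 3104²/72 = 6511.1111
Population variance = 6511.1111 / 72 = 90.4321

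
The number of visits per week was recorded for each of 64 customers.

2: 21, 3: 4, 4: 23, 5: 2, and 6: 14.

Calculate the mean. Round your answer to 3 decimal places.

3.750

Values: 2, 3, 4, 5, 6
Σfx = 21×2 + 4×3 + 23×4 + 2×5 + 14×6 = 240
n = Σf = 64
Mean = 240 / 64 = 3.7500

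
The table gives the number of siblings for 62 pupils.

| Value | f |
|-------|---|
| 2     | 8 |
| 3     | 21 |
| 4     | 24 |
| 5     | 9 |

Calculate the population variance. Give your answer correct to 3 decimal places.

0.796

Values: 2, 3, 4, 5
n = 62, Σfx = 220, mean = 3.5484
Σfx² = 830
Σf(x − x̄)² = Σfx² − (Σfx)²/n = 830 − 220²/62 = 49.3548
Population variance = 49.3548 / 62 = 0.7960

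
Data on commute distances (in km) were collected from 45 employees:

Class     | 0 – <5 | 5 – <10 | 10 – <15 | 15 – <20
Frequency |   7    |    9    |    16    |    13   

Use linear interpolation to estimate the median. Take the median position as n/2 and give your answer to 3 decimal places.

Cumulative frequencies: 7, 16, 32, 45
n = 45; position = n/2 = 22.5.
This falls in the class 10 – <15: L = 10, F = 16, f = 16, h = 5.
Median ≈ 10 + ((22.5 − 16) / 16) × 5 = 12.0312

12.031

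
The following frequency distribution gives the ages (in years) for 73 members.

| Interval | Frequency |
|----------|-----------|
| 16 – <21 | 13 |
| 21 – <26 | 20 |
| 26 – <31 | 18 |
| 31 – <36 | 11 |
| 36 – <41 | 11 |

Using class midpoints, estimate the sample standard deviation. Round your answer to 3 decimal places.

Midpoints: 18.5, 23.5, 28.5, 33.5, 38.5
n = 73, Σfm = 2015.5, mean = 27.6096
Σfm² = 58764.25
Σf(m − x̄)² = Σfm² − (Σfm)²/n = 58764.25 − 2015.5²/73 = 3117.1233
Sample variance = 3117.1233 / 72 = 43.2934
Standard deviation = √43.2934 = 6.5798

6.580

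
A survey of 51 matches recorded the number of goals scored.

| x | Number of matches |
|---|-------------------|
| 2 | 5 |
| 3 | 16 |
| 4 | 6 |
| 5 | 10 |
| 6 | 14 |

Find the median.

Cumulative frequencies: 5, 21, 27, 37, 51
n = 51, so the median is the value in position (n+1)/2 = 26.
Position 26 falls at value 4.

4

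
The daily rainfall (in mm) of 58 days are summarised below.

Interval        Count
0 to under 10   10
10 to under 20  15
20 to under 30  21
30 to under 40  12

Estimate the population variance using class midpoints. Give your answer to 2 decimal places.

Midpoints: 5, 15, 25, 35
n = 58, Σfm = 1220, mean = 21.0345
Σfm² = 31450
Σf(m − x̄)² = Σfm² − (Σfm)²/n = 31450 − 1220²/58 = 5787.9310
Population variance = 5787.9310 / 58 = 99.7919

99.79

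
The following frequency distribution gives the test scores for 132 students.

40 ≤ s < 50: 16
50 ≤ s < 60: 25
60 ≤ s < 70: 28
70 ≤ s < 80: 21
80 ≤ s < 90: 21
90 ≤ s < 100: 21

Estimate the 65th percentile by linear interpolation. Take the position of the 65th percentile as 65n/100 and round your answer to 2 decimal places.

Cumulative frequencies: 16, 41, 69, 90, 111, 132
n = 132; position = 65n/100 = 85.8.
This falls in the class 70 ≤ s < 80: L = 70, F = 69, f = 21, h = 10.
65th percentile ≈ 70 + ((85.8 − 69) / 21) × 10 = 78.0000

78.00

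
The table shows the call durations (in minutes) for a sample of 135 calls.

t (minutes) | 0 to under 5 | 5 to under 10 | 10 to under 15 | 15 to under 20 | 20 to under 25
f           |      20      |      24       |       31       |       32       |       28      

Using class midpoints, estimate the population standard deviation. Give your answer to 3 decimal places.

6.718

Midpoints: 2.5, 7.5, 12.5, 17.5, 22.5
n = 135, Σfm = 1807.5, mean = 13.3889
Σfm² = 30293.75
Σf(m − x̄)² = Σfm² − (Σfm)²/n = 30293.75 − 1807.5²/135 = 6093.3333
Population variance = 6093.3333 / 135 = 45.1358
Standard deviation = √45.1358 = 6.7183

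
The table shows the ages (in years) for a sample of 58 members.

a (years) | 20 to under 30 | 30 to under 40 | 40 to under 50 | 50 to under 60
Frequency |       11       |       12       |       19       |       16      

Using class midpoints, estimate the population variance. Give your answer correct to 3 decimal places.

114.507

Midpoints: 25, 35, 45, 55
n = 58, Σfm = 2430, mean = 41.8966
Σfm² = 108450
Σf(m − x̄)² = Σfm² − (Σfm)²/n = 108450 − 2430²/58 = 6641.3793
Population variance = 6641.3793 / 58 = 114.5065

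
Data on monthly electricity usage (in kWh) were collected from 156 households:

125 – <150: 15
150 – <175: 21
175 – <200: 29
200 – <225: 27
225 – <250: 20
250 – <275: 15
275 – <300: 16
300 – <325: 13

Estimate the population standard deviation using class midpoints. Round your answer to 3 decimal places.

51.910

Midpoints: 137.5, 162.5, 187.5, 212.5, 237.5, 262.5, 287.5, 312.5
n = 156, Σfm = 34000, mean = 217.9487
Σfm² = 7830625
Σf(m − x̄)² = Σfm² − (Σfm)²/n = 7830625 − 34000²/156 = 420368.5897
Population variance = 420368.5897 / 156 = 2694.6704
Standard deviation = √2694.6704 = 51.9102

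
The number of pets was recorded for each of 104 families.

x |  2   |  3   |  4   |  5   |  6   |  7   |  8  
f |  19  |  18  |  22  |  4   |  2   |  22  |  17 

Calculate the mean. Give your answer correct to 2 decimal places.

4.83

Values: 2, 3, 4, 5, 6, 7, 8
Σfx = 19×2 + 18×3 + 22×4 + 4×5 + 2×6 + 22×7 + 17×8 = 502
n = Σf = 104
Mean = 502 / 104 = 4.8269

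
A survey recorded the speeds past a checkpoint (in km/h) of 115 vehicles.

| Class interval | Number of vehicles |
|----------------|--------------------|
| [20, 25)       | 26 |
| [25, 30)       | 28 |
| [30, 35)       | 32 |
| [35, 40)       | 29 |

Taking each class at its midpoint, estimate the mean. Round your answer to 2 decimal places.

30.28

Midpoints: 22.5, 27.5, 32.5, 37.5
Σfm = 26×22.5 + 28×27.5 + 32×32.5 + 29×37.5 = 3482.5
n = Σf = 115
Mean = 3482.5 / 115 = 30.2826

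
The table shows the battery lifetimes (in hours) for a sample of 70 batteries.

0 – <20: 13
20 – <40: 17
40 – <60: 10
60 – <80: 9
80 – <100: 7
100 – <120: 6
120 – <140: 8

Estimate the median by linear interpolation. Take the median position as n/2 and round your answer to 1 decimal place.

50.0

Cumulative frequencies: 13, 30, 40, 49, 56, 62, 70
n = 70; position = n/2 = 35.
This falls in the class 40 – <60: L = 40, F = 30, f = 10, h = 20.
Median ≈ 40 + ((35 − 30) / 10) × 20 = 50.0000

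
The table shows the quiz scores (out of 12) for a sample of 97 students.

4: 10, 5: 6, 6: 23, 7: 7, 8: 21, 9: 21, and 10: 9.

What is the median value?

Cumulative frequencies: 10, 16, 39, 46, 67, 88, 97
n = 97, so the median is the value in position (n+1)/2 = 49.
Position 49 falls at value 8.

8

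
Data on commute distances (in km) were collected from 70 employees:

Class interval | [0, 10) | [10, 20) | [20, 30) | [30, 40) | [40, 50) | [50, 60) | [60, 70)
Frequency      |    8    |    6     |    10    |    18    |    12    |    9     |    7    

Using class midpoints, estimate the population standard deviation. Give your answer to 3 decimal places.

Midpoints: 5, 15, 25, 35, 45, 55, 65
n = 70, Σfm = 2500, mean = 35.7143
Σfm² = 110950
Σf(m − x̄)² = Σfm² − (Σfm)²/n = 110950 − 2500²/70 = 21664.2857
Population variance = 21664.2857 / 70 = 309.4898
Standard deviation = √309.4898 = 17.5923

17.592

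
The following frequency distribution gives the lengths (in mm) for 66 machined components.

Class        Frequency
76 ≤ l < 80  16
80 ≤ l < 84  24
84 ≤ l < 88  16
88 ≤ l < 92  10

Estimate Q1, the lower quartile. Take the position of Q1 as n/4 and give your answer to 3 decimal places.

Cumulative frequencies: 16, 40, 56, 66
n = 66; position = n/4 = 16.5.
This falls in the class 80 ≤ l < 84: L = 80, F = 16, f = 24, h = 4.
Lower quartile ≈ 80 + ((16.5 − 16) / 24) × 4 = 80.0833

80.083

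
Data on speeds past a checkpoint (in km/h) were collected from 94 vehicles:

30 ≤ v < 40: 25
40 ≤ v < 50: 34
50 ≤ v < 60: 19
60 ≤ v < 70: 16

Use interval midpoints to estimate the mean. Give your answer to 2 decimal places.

Midpoints: 35, 45, 55, 65
Σfm = 25×35 + 34×45 + 19×55 + 16×65 = 4490
n = Σf = 94
Mean = 4490 / 94 = 47.7660

47.77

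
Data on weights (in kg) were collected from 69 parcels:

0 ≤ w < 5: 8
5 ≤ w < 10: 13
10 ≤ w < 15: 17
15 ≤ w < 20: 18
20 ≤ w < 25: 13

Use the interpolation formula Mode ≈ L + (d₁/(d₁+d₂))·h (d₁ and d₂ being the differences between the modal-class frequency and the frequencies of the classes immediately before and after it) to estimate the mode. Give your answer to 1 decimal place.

15.8

Modal class: 15 ≤ w < 20 (highest frequency 18).
d₁ = 18 − 17 = 1, d₂ = 18 − 13 = 5
Mode ≈ 15 + (1/(1+5)) × 5 = 15 + 0.8333 = 15.8333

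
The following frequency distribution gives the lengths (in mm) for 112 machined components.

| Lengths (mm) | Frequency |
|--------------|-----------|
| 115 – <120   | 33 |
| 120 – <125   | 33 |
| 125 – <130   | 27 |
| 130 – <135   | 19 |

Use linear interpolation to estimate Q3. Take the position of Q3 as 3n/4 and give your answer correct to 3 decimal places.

128.333

Cumulative frequencies: 33, 66, 93, 112
n = 112; position = 3n/4 = 84.
This falls in the class 125 – <130: L = 125, F = 66, f = 27, h = 5.
Upper quartile ≈ 125 + ((84 − 66) / 27) × 5 = 128.3333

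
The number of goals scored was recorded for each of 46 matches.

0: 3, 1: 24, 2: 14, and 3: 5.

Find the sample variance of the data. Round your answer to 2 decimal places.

Values: 0, 1, 2, 3
n = 46, Σfx = 67, mean = 1.4565
Σfx² = 125
Σf(x − x̄)² = Σfx² − (Σfx)²/n = 125 − 67²/46 = 27.4130
Sample variance = 27.4130 / 45 = 0.6092

0.61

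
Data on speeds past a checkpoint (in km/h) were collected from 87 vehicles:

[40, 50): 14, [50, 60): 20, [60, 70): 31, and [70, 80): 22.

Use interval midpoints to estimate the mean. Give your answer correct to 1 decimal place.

Midpoints: 45, 55, 65, 75
Σfm = 14×45 + 20×55 + 31×65 + 22×75 = 5395
n = Σf = 87
Mean = 5395 / 87 = 62.0115

62.0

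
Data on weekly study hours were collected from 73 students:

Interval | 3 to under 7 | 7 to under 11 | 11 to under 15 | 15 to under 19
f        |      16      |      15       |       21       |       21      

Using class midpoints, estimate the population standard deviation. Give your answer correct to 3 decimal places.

Midpoints: 5, 9, 13, 17
n = 73, Σfm = 845, mean = 11.5753
Σfm² = 11233
Σf(m − x̄)² = Σfm² − (Σfm)²/n = 11233 − 845²/73 = 1451.8356
Population variance = 1451.8356 / 73 = 19.8882
Standard deviation = √19.8882 = 4.4596

4.460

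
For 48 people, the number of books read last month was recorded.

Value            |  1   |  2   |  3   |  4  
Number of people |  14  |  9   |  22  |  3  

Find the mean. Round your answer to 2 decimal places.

2.29

Values: 1, 2, 3, 4
Σfx = 14×1 + 9×2 + 22×3 + 3×4 = 110
n = Σf = 48
Mean = 110 / 48 = 2.2917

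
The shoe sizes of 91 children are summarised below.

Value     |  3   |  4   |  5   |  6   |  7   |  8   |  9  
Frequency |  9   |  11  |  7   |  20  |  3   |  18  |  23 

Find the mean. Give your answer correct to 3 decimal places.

6.571

Values: 3, 4, 5, 6, 7, 8, 9
Σfx = 9×3 + 11×4 + 7×5 + 20×6 + 3×7 + 18×8 + 23×9 = 598
n = Σf = 91
Mean = 598 / 91 = 6.5714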